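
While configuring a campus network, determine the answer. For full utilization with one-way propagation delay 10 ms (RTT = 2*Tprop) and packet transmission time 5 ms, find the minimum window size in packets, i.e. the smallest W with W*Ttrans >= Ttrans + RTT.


Given: Ttrans = 5 ms, RTT = 20 ms (= 2 * Tprop, Tprop = 10 ms)
Time until first ACK returns = Ttrans + RTT = 5 + 20 = 25 ms
Need W * Ttrans >= Ttrans + RTT  ->  W >= (Ttrans + RTT) / Ttrans
(Ttrans + RTT) / Ttrans = 25 / 5 = 5
W_min = ceil(5) = 5

5


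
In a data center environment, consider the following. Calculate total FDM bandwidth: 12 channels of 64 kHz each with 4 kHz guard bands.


Given: 12 channels, 64 kHz each, guard = 4 kHz
Channel bandwidth = 12 * 64 = 768 kHz
Guard bands = 11 gaps * 4 kHz = 44 kHz
Total = 768 + 44 = 812 kHz

812


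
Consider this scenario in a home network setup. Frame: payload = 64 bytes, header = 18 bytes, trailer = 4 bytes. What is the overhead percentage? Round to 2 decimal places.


Given: payload = 64 B, header = 18 B, trailer = 4 B
Overhead bytes = header + trailer = 18 + 4 = 22
Total frame = payload + overhead = 64 + 22 = 86
Overhead % = 22 / 86 * 100 = 25.5814% -> 25.58% (2 dp)

25.58


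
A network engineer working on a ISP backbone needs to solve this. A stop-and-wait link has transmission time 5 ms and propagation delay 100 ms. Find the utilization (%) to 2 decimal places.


Given: Ttrans = 5 ms, Tprop = 100 ms
RTT = 2 * Tprop = 2 * 100 = 200 ms
U = Ttrans / (Ttrans + RTT)
U = 5 / (5 + 200)
U = 5 / 205 = 0.02439
U% = 2.44%

2.44


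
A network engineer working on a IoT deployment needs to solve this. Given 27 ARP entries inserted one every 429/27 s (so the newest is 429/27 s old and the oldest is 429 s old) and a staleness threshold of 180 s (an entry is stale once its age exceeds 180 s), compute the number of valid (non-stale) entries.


Ages are k * 429/27 s for k = 1..27 (spacing = 15.8889 s).
Entry k is valid iff k * 429/27 <= 180 iff k <= 27 * 180 / 429 = 11.3287
n_valid = floor(11.3287) = 11
(n_stale = 27 - 11 = 16)

11


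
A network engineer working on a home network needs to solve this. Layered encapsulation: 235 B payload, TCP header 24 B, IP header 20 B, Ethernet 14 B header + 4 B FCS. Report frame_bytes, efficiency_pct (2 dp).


TCP segment = 235 + 24 = 259 B
IP packet = 259 + 20 = 279 B
Ethernet frame = 279 + 14 + 4 = 297 B
Efficiency = app / frame = 235 / 297 = 0.791246 = 79.1246% -> 79.12% (2 dp)

297, 79.12


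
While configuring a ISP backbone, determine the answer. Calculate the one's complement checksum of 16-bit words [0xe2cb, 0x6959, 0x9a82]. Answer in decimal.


Given words: [0xe2cb, 0x6959, 0x9a82]
Step 1: Sum all words
Raw sum = 58059 + 26969 + 39554 = 124582
Step 2: Fold carry: (59046 + 1) = 59047
One's complement = ~59047 & 0xFFFF = 6488

6488


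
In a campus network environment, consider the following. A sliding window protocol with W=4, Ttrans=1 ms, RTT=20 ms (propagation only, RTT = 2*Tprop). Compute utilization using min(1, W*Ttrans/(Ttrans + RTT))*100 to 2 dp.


Given: W = 4, Ttrans = 1 ms, RTT = 20 ms (= 2 * Tprop, Tprop = 10 ms)
Cycle time = Ttrans + RTT = 1 + 20 = 21 ms (first packet sent until its ACK returns)
W * Ttrans = 4 * 1 = 4 ms of sending per cycle
W * Ttrans / (Ttrans + RTT) = 4 / 21 = 0.190476
U = min(1, 0.190476) = 0.190476
U% = 19.05%

19.05


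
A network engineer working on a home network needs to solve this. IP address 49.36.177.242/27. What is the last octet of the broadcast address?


Given: IP = 49.36.177.242, prefix = /27
Host bits = 32 - 27 = 5
Network last octet = 242 AND mask = 224
Host part size = 2^5 - 1 = 31
Broadcast last octet = 224 OR 31 = 255

255


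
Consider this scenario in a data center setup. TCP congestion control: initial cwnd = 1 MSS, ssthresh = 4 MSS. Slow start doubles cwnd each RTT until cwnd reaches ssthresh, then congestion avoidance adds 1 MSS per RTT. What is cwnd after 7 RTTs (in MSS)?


RTT 0: cwnd = 1 MSS (initial)
RTT 1: cwnd = 2 MSS (slow start, doubled)
RTT 2: cwnd = 4 MSS (slow start, doubled)
RTT 3: cwnd = 5 MSS (congestion avoidance, +1)
RTT 4: cwnd = 6 MSS (congestion avoidance, +1)
RTT 5: cwnd = 7 MSS (congestion avoidance, +1)
RTT 6: cwnd = 8 MSS (congestion avoidance, +1)
RTT 7: cwnd = 9 MSS (congestion avoidance, +1)

9


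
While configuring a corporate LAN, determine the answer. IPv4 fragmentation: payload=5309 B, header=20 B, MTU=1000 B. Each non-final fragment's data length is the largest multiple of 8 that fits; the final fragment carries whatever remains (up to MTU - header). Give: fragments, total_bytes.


Max data per non-final fragment = floor((MTU - header)/8)*8 = floor((1000 - 20)/8)*8 = floor(980/8)*8 = 976 B
Final fragment needs no 8-byte alignment: it can carry up to MTU - header = 980 B
Non-final fragments needed = ceil((payload - 980) / 976) = ceil(4329/976) = ceil(4.4355) = 5
Number of fragments = 5 + 1 = 6
Fragment sizes (data): 5 * 976 B + 429 B (last, 429 <= 980 OK)
Total bytes sent = payload + n_frags * header = 5309 + 6*20 = 5309 + 120 = 5429 B

6, 5429


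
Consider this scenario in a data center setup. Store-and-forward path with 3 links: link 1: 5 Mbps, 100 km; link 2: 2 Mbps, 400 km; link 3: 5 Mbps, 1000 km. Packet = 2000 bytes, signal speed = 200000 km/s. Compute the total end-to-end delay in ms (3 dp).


Packet = 2000 bytes = 16000 bits. Store-and-forward: sum (t_trans + t_prop) per link.
Link 1: t_trans = 16000/(5*10^6) s = 3.2000 ms; t_prop = 100/200000 s = 0.5000 ms; subtotal = 3.7000 ms
Link 2: t_trans = 16000/(2*10^6) s = 8.0000 ms; t_prop = 400/200000 s = 2.0000 ms; subtotal = 10.0000 ms
Link 3: t_trans = 16000/(5*10^6) s = 3.2000 ms; t_prop = 1000/200000 s = 5.0000 ms; subtotal = 8.2000 ms
End-to-end = 3.7000 + 10.0000 + 8.2000 = 21.9000 ms -> 21.900 ms (3 dp)

21.900


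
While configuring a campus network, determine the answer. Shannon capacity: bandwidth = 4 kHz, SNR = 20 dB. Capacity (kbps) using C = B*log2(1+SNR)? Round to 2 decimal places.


Given: B = 4 kHz, SNR = 20 dB
SNR linear = 10^(20/10) = 100
1 + SNR = 101
log2(101) = 6.6582114828
C = 4 * 1000 * 6.6582114828 = 26632.8459 bps
C = 26.632846 kbps -> 26.63 kbps (2 dp)

26.63


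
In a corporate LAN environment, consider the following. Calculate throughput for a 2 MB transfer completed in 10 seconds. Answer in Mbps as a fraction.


Given: file = 2 MB, time = 10 s
File in Mb = 2 * 8 = 16 Mb
Throughput = 16 / 10 Mbps
Throughput = 8/5 Mbps

8/5


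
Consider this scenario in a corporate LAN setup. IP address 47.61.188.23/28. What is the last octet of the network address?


Given: IP = 47.61.188.23, prefix = /28
Subnet mask = 255.255.255.240
Last octet of IP: 23
Last octet of mask: 240
Network last octet = 23 AND 240 = 16

16


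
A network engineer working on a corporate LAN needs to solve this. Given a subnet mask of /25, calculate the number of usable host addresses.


Given: subnet mask /25
Host bits = 32 - 25 = 7
Total addresses = 2^7 = 128
Usable hosts = 128 - 2 (network + broadcast) = 126

126


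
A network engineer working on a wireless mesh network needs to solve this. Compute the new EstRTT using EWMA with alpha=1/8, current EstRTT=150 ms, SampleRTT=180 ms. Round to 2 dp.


Given: EstRTT = 150 ms, SampleRTT = 180 ms, alpha = 1/8
New EstRTT = (1 - alpha) * EstRTT + alpha * SampleRTT
(7/8) * 150 = 131.25
(1/8) * 180 = 22.5
New EstRTT = 131.25 + 22.5 = 153.75 ms -> 153.75 ms (2 dp)

153.75


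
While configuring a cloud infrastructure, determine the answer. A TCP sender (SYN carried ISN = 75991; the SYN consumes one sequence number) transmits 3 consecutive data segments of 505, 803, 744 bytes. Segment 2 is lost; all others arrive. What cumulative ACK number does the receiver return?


SYN uses sequence number 75991; first data byte = ISN + 1 = 75992.
Segment 1: SEQ = 75992, len = 505 B, covers [75992, 76496]
Segment 2: SEQ = 76497, len = 803 B, covers [76497, 77299] [LOST]
Segment 3: SEQ = 77300, len = 744 B, covers [77300, 78043]
In-order data received: bytes [75992, 76496] (segments 1..1).
Segment 2 missing -> gap begins at byte 76497; later segments buffered out of order.
Cumulative ACK = next expected in-order byte = 75992 + 505 = 76497

76497


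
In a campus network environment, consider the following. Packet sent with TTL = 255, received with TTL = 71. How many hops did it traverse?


Given: initial TTL = 255, received TTL = 71
Hops = initial TTL - received TTL
Hops = 255 - 71 = 184

184


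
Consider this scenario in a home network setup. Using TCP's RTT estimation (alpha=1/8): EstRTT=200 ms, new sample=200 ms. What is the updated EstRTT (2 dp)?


Given: EstRTT = 200 ms, SampleRTT = 200 ms, alpha = 1/8
New EstRTT = (1 - alpha) * EstRTT + alpha * SampleRTT
(7/8) * 200 = 175
(1/8) * 200 = 25
New EstRTT = 175 + 25 = 200 ms -> 200.00 ms (2 dp)

200.00


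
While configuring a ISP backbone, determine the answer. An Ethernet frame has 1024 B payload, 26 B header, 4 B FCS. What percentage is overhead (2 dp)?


Given: payload = 1024 B, header = 26 B, trailer = 4 B
Overhead bytes = header + trailer = 26 + 4 = 30
Total frame = payload + overhead = 1024 + 30 = 1054
Overhead % = 30 / 1054 * 100 = 2.8463% -> 2.85% (2 dp)

2.85


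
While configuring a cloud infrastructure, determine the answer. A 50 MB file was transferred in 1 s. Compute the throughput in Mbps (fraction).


Given: file = 50 MB, time = 1 s
File in Mb = 50 * 8 = 400 Mb
Throughput = 400 / 1 Mbps
Throughput = 400 Mbps

400


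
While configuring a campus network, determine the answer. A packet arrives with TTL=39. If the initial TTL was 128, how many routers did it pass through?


Given: initial TTL = 128, received TTL = 39
Hops = initial TTL - received TTL
Hops = 128 - 39 = 89

89


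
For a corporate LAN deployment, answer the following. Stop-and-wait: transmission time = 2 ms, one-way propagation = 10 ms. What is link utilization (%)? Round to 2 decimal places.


Given: Ttrans = 2 ms, Tprop = 10 ms
RTT = 2 * Tprop = 2 * 10 = 20 ms
U = Ttrans / (Ttrans + RTT)
U = 2 / (2 + 20)
U = 2 / 22 = 0.090909
U% = 9.09%

9.09


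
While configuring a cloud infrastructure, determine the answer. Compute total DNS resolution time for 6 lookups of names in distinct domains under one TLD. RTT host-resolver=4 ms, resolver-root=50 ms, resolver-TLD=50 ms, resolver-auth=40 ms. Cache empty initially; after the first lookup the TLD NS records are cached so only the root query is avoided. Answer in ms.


Lookup 1 (cold cache): local + root + TLD + auth = 4 + 50 + 50 + 40 = 144 ms
Lookups 2..6 (TLD NS cached -> skip root; new domain -> still ask TLD and auth): local + TLD + auth = 4 + 50 + 40 = 94 ms each
Remaining 5 lookups: 5 * 94 = 470 ms
Total = 144 + 470 = 614 ms

614


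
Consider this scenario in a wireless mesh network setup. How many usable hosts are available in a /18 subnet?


Given: subnet mask /18
Host bits = 32 - 18 = 14
Total addresses = 2^14 = 16384
Usable hosts = 16384 - 2 (network + broadcast) = 16382

16382


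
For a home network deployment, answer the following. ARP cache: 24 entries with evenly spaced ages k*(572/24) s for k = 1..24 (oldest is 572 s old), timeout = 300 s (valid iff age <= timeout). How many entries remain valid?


Ages are k * 572/24 s for k = 1..24 (spacing = 23.8333 s).
Entry k is valid iff k * 572/24 <= 300 iff k <= 24 * 300 / 572 = 12.5874
n_valid = floor(12.5874) = 12
(n_stale = 24 - 12 = 12)

12


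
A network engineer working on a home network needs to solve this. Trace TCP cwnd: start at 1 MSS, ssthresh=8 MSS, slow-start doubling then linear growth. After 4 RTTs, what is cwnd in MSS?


RTT 0: cwnd = 1 MSS (initial)
RTT 1: cwnd = 2 MSS (slow start, doubled)
RTT 2: cwnd = 4 MSS (slow start, doubled)
RTT 3: cwnd = 8 MSS (slow start, doubled)
RTT 4: cwnd = 9 MSS (congestion avoidance, +1)

9


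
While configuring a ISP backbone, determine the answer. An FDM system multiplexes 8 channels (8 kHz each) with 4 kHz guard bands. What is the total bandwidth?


Given: 8 channels, 8 kHz each, guard = 4 kHz
Channel bandwidth = 8 * 8 = 64 kHz
Guard bands = 7 gaps * 4 kHz = 28 kHz
Total = 64 + 28 = 92 kHz

92


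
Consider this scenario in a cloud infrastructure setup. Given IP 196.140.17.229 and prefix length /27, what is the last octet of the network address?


Given: IP = 196.140.17.229, prefix = /27
Subnet mask = 255.255.255.224
Last octet of IP: 229
Last octet of mask: 224
Network last octet = 229 AND 224 = 224

224


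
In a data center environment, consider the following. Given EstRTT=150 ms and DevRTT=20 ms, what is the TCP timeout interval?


Given: EstRTT = 150 ms, DevRTT = 20 ms
Timeout = EstRTT + 4 * DevRTT
4 * DevRTT = 4 * 20 = 80
Timeout = 150 + 80 = 230 ms

230


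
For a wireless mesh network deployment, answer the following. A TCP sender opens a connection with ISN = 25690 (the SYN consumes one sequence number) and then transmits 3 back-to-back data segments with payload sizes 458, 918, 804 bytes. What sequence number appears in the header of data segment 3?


The SYN occupies sequence number ISN = 25690, so the first data byte is ISN + 1 = 25691.
SEQ of data segment i = (ISN + 1) + sum of payload sizes of segments 1..i-1.
Segment 1: SEQ = 25691, payload = 458 bytes
Segment 2: SEQ = 26149, payload = 918 bytes
Segment 3: SEQ = 27067, payload = 804 bytes
SEQ of segment 3 = 25691 + 458 + 918 = 27067

27067


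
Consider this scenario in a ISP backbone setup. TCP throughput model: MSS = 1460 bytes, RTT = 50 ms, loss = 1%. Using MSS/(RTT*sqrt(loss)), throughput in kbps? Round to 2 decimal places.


Given: MSS = 1460 bytes, RTT = 50 ms, loss = 1%
RTT in seconds = 50 / 1000 = 0.05
Loss rate = 1% = 0.01
sqrt(loss) = sqrt(0.01) = 0.1
Throughput (bytes/s) = 1460 / (0.05 * 0.1) = 292000.0000
Throughput (kbps) = 292000.0000 * 8 / 1000 = 2336.000000 -> 2336.00 kbps (2 dp)

2336.00


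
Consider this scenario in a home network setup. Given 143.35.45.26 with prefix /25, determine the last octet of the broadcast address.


Given: IP = 143.35.45.26, prefix = /25
Host bits = 32 - 25 = 7
Network last octet = 26 AND mask = 0
Host part size = 2^7 - 1 = 127
Broadcast last octet = 0 OR 127 = 127

127


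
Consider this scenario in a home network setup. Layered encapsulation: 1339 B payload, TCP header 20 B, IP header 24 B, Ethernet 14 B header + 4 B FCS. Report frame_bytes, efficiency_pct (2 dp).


TCP segment = 1339 + 20 = 1359 B
IP packet = 1359 + 24 = 1383 B
Ethernet frame = 1383 + 14 + 4 = 1401 B
Efficiency = app / frame = 1339 / 1401 = 0.955746 = 95.5746% -> 95.57% (2 dp)

1401, 95.57


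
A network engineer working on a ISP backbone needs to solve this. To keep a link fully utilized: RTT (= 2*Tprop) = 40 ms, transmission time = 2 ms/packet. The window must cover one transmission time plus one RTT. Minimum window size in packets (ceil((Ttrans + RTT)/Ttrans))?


Given: Ttrans = 2 ms, RTT = 40 ms (= 2 * Tprop, Tprop = 20 ms)
Time until first ACK returns = Ttrans + RTT = 2 + 40 = 42 ms
Need W * Ttrans >= Ttrans + RTT  ->  W >= (Ttrans + RTT) / Ttrans
(Ttrans + RTT) / Ttrans = 42 / 2 = 21
W_min = ceil(21) = 21

21


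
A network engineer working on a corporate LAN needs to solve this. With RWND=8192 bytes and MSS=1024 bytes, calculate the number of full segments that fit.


Given: RWND = 8192 bytes, MSS = 1024 bytes
Full segments = floor(RWND / MSS)
Full segments = floor(8192 / 1024)
Full segments = floor(8.0) = 8

8


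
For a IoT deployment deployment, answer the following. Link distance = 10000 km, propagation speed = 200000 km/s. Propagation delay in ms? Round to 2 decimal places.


Given: distance = 10000 km, speed = 200000 km/s
Delay = distance / speed = 10000 / 200000 seconds
Delay in ms = 10000 * 1000 / 200000
Delay = 50.0000 ms
Rounded to 2 dp = 50.00 ms

50.00


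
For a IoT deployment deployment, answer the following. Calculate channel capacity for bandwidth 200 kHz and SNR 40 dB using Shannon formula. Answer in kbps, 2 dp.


Given: B = 200 kHz, SNR = 40 dB
SNR linear = 10^(40/10) = 10000
1 + SNR = 10001
log2(10001) = 13.2878566418
C = 200 * 1000 * 13.2878566418 = 2657571.3284 bps
C = 2657.571328 kbps -> 2657.57 kbps (2 dp)

2657.57


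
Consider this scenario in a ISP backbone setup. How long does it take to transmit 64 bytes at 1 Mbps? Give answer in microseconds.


Given: packet = 64 bytes, bandwidth = 1 Mbps
Packet in bits = 64 * 8 = 512 bits
Bandwidth = 1 * 10^6 = 1000000 bps
Time = 512 / 1000000 seconds
Time in us = 512 * 10^6 / 1000000 = 512

512


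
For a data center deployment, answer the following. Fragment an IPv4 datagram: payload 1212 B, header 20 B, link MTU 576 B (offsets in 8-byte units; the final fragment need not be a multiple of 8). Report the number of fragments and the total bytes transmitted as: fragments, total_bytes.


Max data per non-final fragment = floor((MTU - header)/8)*8 = floor((576 - 20)/8)*8 = floor(556/8)*8 = 552 B
Final fragment needs no 8-byte alignment: it can carry up to MTU - header = 556 B
Non-final fragments needed = ceil((payload - 556) / 552) = ceil(656/552) = ceil(1.1884) = 2
Number of fragments = 2 + 1 = 3
Fragment sizes (data): 2 * 552 B + 108 B (last, 108 <= 556 OK)
Total bytes sent = payload + n_frags * header = 1212 + 3*20 = 1212 + 60 = 1272 B

3, 1272


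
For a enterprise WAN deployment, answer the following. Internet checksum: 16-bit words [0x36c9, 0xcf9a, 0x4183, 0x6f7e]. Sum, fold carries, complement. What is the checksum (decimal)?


Given words: [0x36c9, 0xcf9a, 0x4183, 0x6f7e]
Step 1: Sum all words
Raw sum = 14025 + 53146 + 16771 + 28542 = 112484
Step 2: Fold carry: (46948 + 1) = 46949
One's complement = ~46949 & 0xFFFF = 18586

18586


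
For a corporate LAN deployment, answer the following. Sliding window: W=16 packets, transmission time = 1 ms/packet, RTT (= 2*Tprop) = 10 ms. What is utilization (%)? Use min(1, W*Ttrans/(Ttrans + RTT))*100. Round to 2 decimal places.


Given: W = 16, Ttrans = 1 ms, RTT = 10 ms (= 2 * Tprop, Tprop = 5 ms)
Cycle time = Ttrans + RTT = 1 + 10 = 11 ms (first packet sent until its ACK returns)
W * Ttrans = 16 * 1 = 16 ms of sending per cycle
W * Ttrans / (Ttrans + RTT) = 16 / 11 = 1.454545
U = min(1, 1.454545) = 1.000000
U% = 100.00%

100.00


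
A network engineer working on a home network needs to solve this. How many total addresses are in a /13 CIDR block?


Given: CIDR prefix /13
Host bits = 32 - 13 = 19
Total addresses = 2^19 = 524288

524288


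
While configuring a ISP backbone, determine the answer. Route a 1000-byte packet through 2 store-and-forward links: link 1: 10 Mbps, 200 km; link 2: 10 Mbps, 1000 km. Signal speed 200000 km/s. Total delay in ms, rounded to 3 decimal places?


Packet = 1000 bytes = 8000 bits. Store-and-forward: sum (t_trans + t_prop) per link.
Link 1: t_trans = 8000/(10*10^6) s = 0.8000 ms; t_prop = 200/200000 s = 1.0000 ms; subtotal = 1.8000 ms
Link 2: t_trans = 8000/(10*10^6) s = 0.8000 ms; t_prop = 1000/200000 s = 5.0000 ms; subtotal = 5.8000 ms
End-to-end = 1.8000 + 5.8000 = 7.6000 ms -> 7.600 ms (3 dp)

7.600


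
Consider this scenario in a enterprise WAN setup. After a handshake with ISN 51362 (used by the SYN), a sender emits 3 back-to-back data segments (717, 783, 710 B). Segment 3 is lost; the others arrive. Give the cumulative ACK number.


SYN uses sequence number 51362; first data byte = ISN + 1 = 51363.
Segment 1: SEQ = 51363, len = 717 B, covers [51363, 52079]
Segment 2: SEQ = 52080, len = 783 B, covers [52080, 52862]
Segment 3: SEQ = 52863, len = 710 B, covers [52863, 53572] [LOST]
In-order data received: bytes [51363, 52862] (segments 1..2).
Segment 3 missing -> gap begins at byte 52863.
Cumulative ACK = next expected in-order byte = 51363 + 717 + 783 = 52863

52863


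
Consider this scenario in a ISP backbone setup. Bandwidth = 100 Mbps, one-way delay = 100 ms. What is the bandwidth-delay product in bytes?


Given: bandwidth = 100 Mbps, delay = 100 ms
BDP in bits = 100 * 10^6 * 100 / 1000
BDP in bits = 10000000
BDP in bytes = 10000000 / 8 = 1250000

1250000


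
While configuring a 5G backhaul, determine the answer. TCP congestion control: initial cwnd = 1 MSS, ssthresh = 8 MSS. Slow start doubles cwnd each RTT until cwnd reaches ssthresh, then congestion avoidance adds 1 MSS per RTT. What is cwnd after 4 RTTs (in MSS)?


RTT 0: cwnd = 1 MSS (initial)
RTT 1: cwnd = 2 MSS (slow start, doubled)
RTT 2: cwnd = 4 MSS (slow start, doubled)
RTT 3: cwnd = 8 MSS (slow start, doubled)
RTT 4: cwnd = 9 MSS (congestion avoidance, +1)

9


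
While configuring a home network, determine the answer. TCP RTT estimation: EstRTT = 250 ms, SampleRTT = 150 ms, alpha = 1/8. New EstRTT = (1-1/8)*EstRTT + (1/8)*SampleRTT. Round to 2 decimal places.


Given: EstRTT = 250 ms, SampleRTT = 150 ms, alpha = 1/8
New EstRTT = (1 - alpha) * EstRTT + alpha * SampleRTT
(7/8) * 250 = 218.75
(1/8) * 150 = 18.75
New EstRTT = 218.75 + 18.75 = 237.5 ms -> 237.50 ms (2 dp)

237.50


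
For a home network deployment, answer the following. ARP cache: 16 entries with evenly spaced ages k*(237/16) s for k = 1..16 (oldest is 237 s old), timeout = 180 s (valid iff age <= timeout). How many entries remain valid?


Ages are k * 237/16 s for k = 1..16 (spacing = 14.8125 s).
Entry k is valid iff k * 237/16 <= 180 iff k <= 16 * 180 / 237 = 12.1519
n_valid = floor(12.1519) = 12
(n_stale = 16 - 12 = 4)

12


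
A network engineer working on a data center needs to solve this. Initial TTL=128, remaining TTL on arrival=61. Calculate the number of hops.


Given: initial TTL = 128, received TTL = 61
Hops = initial TTL - received TTL
Hops = 128 - 61 = 67

67


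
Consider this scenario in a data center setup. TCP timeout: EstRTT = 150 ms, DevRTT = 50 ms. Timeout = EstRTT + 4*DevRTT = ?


Given: EstRTT = 150 ms, DevRTT = 50 ms
Timeout = EstRTT + 4 * DevRTT
4 * DevRTT = 4 * 50 = 200
Timeout = 150 + 200 = 350 ms

350


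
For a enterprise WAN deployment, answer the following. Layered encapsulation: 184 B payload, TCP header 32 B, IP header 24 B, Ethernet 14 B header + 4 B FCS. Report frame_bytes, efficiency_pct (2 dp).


TCP segment = 184 + 32 = 216 B
IP packet = 216 + 24 = 240 B
Ethernet frame = 240 + 14 + 4 = 258 B
Efficiency = app / frame = 184 / 258 = 0.713178 = 71.3178% -> 71.32% (2 dp)

258, 71.32


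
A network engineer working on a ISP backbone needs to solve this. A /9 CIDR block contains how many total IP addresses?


Given: CIDR prefix /9
Host bits = 32 - 9 = 23
Total addresses = 2^23 = 8388608

8388608


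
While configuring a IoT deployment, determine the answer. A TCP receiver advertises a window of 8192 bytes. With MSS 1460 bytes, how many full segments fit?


Given: RWND = 8192 bytes, MSS = 1460 bytes
Full segments = floor(RWND / MSS)
Full segments = floor(8192 / 1460)
Full segments = floor(5.611) = 5

5


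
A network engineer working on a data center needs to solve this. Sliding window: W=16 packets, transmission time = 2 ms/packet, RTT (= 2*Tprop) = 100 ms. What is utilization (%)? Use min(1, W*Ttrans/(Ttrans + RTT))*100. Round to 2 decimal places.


Given: W = 16, Ttrans = 2 ms, RTT = 100 ms (= 2 * Tprop, Tprop = 50 ms)
Cycle time = Ttrans + RTT = 2 + 100 = 102 ms (first packet sent until its ACK returns)
W * Ttrans = 16 * 2 = 32 ms of sending per cycle
W * Ttrans / (Ttrans + RTT) = 32 / 102 = 0.313725
U = min(1, 0.313725) = 0.313725
U% = 31.37%

31.37


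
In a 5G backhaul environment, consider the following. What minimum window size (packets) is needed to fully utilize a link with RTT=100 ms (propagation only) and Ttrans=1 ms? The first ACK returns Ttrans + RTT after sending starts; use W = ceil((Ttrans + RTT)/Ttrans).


Given: Ttrans = 1 ms, RTT = 100 ms (= 2 * Tprop, Tprop = 50 ms)
Time until first ACK returns = Ttrans + RTT = 1 + 100 = 101 ms
Need W * Ttrans >= Ttrans + RTT  ->  W >= (Ttrans + RTT) / Ttrans
(Ttrans + RTT) / Ttrans = 101 / 1 = 101
W_min = ceil(101) = 101

101


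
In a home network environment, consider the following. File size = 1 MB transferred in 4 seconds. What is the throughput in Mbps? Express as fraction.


Given: file = 1 MB, time = 4 s
File in Mb = 1 * 8 = 8 Mb
Throughput = 8 / 4 Mbps
Throughput = 2 Mbps

2


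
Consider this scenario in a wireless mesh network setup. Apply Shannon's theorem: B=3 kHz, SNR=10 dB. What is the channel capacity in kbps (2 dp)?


Given: B = 3 kHz, SNR = 10 dB
SNR linear = 10^(10/10) = 10
1 + SNR = 11
log2(11) = 3.4594316186
C = 3 * 1000 * 3.4594316186 = 10378.2949 bps
C = 10.378295 kbps -> 10.38 kbps (2 dp)

10.38


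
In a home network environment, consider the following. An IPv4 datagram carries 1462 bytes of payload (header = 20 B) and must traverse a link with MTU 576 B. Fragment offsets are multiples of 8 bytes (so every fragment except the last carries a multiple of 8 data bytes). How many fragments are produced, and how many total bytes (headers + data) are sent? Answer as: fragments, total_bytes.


Max data per non-final fragment = floor((MTU - header)/8)*8 = floor((576 - 20)/8)*8 = floor(556/8)*8 = 552 B
Final fragment needs no 8-byte alignment: it can carry up to MTU - header = 556 B
Non-final fragments needed = ceil((payload - 556) / 552) = ceil(906/552) = ceil(1.6413) = 2
Number of fragments = 2 + 1 = 3
Fragment sizes (data): 2 * 552 B + 358 B (last, 358 <= 556 OK)
Total bytes sent = payload + n_frags * header = 1462 + 3*20 = 1462 + 60 = 1522 B

3, 1522


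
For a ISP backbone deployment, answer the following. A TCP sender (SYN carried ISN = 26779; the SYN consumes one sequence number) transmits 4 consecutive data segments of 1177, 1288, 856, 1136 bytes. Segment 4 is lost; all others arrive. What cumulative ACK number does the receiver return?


SYN uses sequence number 26779; first data byte = ISN + 1 = 26780.
Segment 1: SEQ = 26780, len = 1177 B, covers [26780, 27956]
Segment 2: SEQ = 27957, len = 1288 B, covers [27957, 29244]
Segment 3: SEQ = 29245, len = 856 B, covers [29245, 30100]
Segment 4: SEQ = 30101, len = 1136 B, covers [30101, 31236] [LOST]
In-order data received: bytes [26780, 30100] (segments 1..3).
Segment 4 missing -> gap begins at byte 30101.
Cumulative ACK = next expected in-order byte = 26780 + 1177 + 1288 + 856 = 30101

30101


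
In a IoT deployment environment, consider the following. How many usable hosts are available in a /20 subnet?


Given: subnet mask /20
Host bits = 32 - 20 = 12
Total addresses = 2^12 = 4096
Usable hosts = 4096 - 2 (network + broadcast) = 4094

4094


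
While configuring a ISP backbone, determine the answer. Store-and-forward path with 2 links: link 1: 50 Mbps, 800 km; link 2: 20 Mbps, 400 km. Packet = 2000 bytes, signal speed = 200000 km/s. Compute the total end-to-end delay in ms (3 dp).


Packet = 2000 bytes = 16000 bits. Store-and-forward: sum (t_trans + t_prop) per link.
Link 1: t_trans = 16000/(50*10^6) s = 0.3200 ms; t_prop = 800/200000 s = 4.0000 ms; subtotal = 4.3200 ms
Link 2: t_trans = 16000/(20*10^6) s = 0.8000 ms; t_prop = 400/200000 s = 2.0000 ms; subtotal = 2.8000 ms
End-to-end = 4.3200 + 2.8000 = 7.1200 ms -> 7.120 ms (3 dp)

7.120


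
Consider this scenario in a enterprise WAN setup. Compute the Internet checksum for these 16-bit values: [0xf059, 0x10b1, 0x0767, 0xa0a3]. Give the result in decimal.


Given words: [0xf059, 0x10b1, 0x0767, 0xa0a3]
Step 1: Sum all words
Raw sum = 61529 + 4273 + 1895 + 41123 = 108820
Step 2: Fold carry: (43284 + 1) = 43285
One's complement = ~43285 & 0xFFFF = 22250

22250


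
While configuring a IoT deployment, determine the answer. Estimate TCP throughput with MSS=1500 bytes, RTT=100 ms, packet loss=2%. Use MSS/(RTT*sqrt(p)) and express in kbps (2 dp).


Given: MSS = 1500 bytes, RTT = 100 ms, loss = 2%
RTT in seconds = 100 / 1000 = 0.1
Loss rate = 2% = 0.02
sqrt(loss) = sqrt(0.02) = 0.141421356237
Throughput (bytes/s) = 1500 / (0.1 * 0.141421356237) = 106066.0172
Throughput (kbps) = 106066.0172 * 8 / 1000 = 848.528137 -> 848.53 kbps (2 dp)

848.53


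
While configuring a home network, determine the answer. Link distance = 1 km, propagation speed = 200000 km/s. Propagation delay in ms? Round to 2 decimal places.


Given: distance = 1 km, speed = 200000 km/s
Delay = distance / speed = 1 / 200000 seconds
Delay in ms = 1 * 1000 / 200000
Delay = 0.0050 ms
Rounded to 2 dp = 0.01 ms

0.01


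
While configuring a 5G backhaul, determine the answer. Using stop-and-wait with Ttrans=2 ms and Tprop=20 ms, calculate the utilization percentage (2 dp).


Given: Ttrans = 2 ms, Tprop = 20 ms
RTT = 2 * Tprop = 2 * 20 = 40 ms
U = Ttrans / (Ttrans + RTT)
U = 2 / (2 + 40)
U = 2 / 42 = 0.047619
U% = 4.76%

4.76


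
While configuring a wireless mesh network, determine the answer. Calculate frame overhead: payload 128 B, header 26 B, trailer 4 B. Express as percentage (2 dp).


Given: payload = 128 B, header = 26 B, trailer = 4 B
Overhead bytes = header + trailer = 26 + 4 = 30
Total frame = payload + overhead = 128 + 30 = 158
Overhead % = 30 / 158 * 100 = 18.9873% -> 18.99% (2 dp)

18.99


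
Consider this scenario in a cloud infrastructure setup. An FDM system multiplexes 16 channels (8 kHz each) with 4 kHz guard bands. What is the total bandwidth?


Given: 16 channels, 8 kHz each, guard = 4 kHz
Channel bandwidth = 16 * 8 = 128 kHz
Guard bands = 15 gaps * 4 kHz = 60 kHz
Total = 128 + 60 = 188 kHz

188


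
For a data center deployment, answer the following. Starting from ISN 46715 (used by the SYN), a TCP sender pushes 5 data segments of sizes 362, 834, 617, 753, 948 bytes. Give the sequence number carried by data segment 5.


The SYN occupies sequence number ISN = 46715, so the first data byte is ISN + 1 = 46716.
SEQ of data segment i = (ISN + 1) + sum of payload sizes of segments 1..i-1.
Segment 1: SEQ = 46716, payload = 362 bytes
Segment 2: SEQ = 47078, payload = 834 bytes
Segment 3: SEQ = 47912, payload = 617 bytes
Segment 4: SEQ = 48529, payload = 753 bytes
Segment 5: SEQ = 49282, payload = 948 bytes
SEQ of segment 5 = 46716 + 362 + 834 + 617 + 753 = 49282

49282


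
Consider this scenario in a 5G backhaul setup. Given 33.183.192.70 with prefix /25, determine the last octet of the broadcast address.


Given: IP = 33.183.192.70, prefix = /25
Host bits = 32 - 25 = 7
Network last octet = 70 AND mask = 0
Host part size = 2^7 - 1 = 127
Broadcast last octet = 0 OR 127 = 127

127


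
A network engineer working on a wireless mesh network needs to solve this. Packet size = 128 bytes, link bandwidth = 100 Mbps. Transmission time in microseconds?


Given: packet = 128 bytes, bandwidth = 100 Mbps
Packet in bits = 128 * 8 = 1024 bits
Bandwidth = 100 * 10^6 = 100000000 bps
Time = 1024 / 100000000 seconds
Time in us = 1024 * 10^6 / 100000000 = 10.24

10.24


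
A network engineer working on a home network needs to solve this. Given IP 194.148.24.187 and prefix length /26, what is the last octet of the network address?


Given: IP = 194.148.24.187, prefix = /26
Subnet mask = 255.255.255.192
Last octet of IP: 187
Last octet of mask: 192
Network last octet = 187 AND 192 = 128

128


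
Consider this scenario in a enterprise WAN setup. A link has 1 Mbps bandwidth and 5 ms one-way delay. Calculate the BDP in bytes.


Given: bandwidth = 1 Mbps, delay = 5 ms
BDP in bits = 1 * 10^6 * 5 / 1000
BDP in bits = 5000
BDP in bytes = 5000 / 8 = 625

625


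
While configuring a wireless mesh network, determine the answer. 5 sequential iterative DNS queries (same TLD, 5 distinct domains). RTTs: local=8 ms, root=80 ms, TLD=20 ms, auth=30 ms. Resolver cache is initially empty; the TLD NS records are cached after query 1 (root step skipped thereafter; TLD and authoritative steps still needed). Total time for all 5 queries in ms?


Lookup 1 (cold cache): local + root + TLD + auth = 8 + 80 + 20 + 30 = 138 ms
Lookups 2..5 (TLD NS cached -> skip root; new domain -> still ask TLD and auth): local + TLD + auth = 8 + 20 + 30 = 58 ms each
Remaining 4 lookups: 4 * 58 = 232 ms
Total = 138 + 232 = 370 ms

370


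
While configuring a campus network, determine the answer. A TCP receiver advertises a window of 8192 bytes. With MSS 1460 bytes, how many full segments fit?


Given: RWND = 8192 bytes, MSS = 1460 bytes
Full segments = floor(RWND / MSS)
Full segments = floor(8192 / 1460)
Full segments = floor(5.611) = 5

5


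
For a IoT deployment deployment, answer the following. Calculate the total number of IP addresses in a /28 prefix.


Given: CIDR prefix /28
Host bits = 32 - 28 = 4
Total addresses = 2^4 = 16

16


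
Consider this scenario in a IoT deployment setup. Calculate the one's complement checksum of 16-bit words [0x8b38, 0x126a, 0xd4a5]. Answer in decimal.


Given words: [0x8b38, 0x126a, 0xd4a5]
Step 1: Sum all words
Raw sum = 35640 + 4714 + 54437 = 94791
Step 2: Fold carry: (29255 + 1) = 29256
One's complement = ~29256 & 0xFFFF = 36279

36279


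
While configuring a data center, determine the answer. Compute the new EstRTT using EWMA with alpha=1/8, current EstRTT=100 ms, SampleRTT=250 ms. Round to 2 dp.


Given: EstRTT = 100 ms, SampleRTT = 250 ms, alpha = 1/8
New EstRTT = (1 - alpha) * EstRTT + alpha * SampleRTT
(7/8) * 100 = 87.5
(1/8) * 250 = 31.25
New EstRTT = 87.5 + 31.25 = 118.75 ms -> 118.75 ms (2 dp)

118.75


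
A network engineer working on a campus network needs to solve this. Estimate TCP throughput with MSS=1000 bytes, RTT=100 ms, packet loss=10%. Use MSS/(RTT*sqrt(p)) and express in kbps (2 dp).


Given: MSS = 1000 bytes, RTT = 100 ms, loss = 10%
RTT in seconds = 100 / 1000 = 0.1
Loss rate = 10% = 0.1
sqrt(loss) = sqrt(0.1) = 0.316227766017
Throughput (bytes/s) = 1000 / (0.1 * 0.316227766017) = 31622.7766
Throughput (kbps) = 31622.7766 * 8 / 1000 = 252.982213 -> 252.98 kbps (2 dp)

252.98


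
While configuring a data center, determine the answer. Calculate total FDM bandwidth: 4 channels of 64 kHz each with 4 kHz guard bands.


Given: 4 channels, 64 kHz each, guard = 4 kHz
Channel bandwidth = 4 * 64 = 256 kHz
Guard bands = 3 gaps * 4 kHz = 12 kHz
Total = 256 + 12 = 268 kHz

268


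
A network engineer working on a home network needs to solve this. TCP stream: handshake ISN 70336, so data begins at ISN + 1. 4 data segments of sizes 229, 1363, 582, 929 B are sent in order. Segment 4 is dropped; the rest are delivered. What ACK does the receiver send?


SYN uses sequence number 70336; first data byte = ISN + 1 = 70337.
Segment 1: SEQ = 70337, len = 229 B, covers [70337, 70565]
Segment 2: SEQ = 70566, len = 1363 B, covers [70566, 71928]
Segment 3: SEQ = 71929, len = 582 B, covers [71929, 72510]
Segment 4: SEQ = 72511, len = 929 B, covers [72511, 73439] [LOST]
In-order data received: bytes [70337, 72510] (segments 1..3).
Segment 4 missing -> gap begins at byte 72511.
Cumulative ACK = next expected in-order byte = 70337 + 229 + 1363 + 582 = 72511

72511


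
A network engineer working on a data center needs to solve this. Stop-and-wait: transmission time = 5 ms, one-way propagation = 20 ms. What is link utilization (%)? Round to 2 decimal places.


Given: Ttrans = 5 ms, Tprop = 20 ms
RTT = 2 * Tprop = 2 * 20 = 40 ms
U = Ttrans / (Ttrans + RTT)
U = 5 / (5 + 40)
U = 5 / 45 = 0.111111
U% = 11.11%

11.11


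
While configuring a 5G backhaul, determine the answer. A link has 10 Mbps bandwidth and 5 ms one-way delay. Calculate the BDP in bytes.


Given: bandwidth = 10 Mbps, delay = 5 ms
BDP in bits = 10 * 10^6 * 5 / 1000
BDP in bits = 50000
BDP in bytes = 50000 / 8 = 6250

6250


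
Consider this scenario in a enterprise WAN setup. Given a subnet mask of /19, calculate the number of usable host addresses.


Given: subnet mask /19
Host bits = 32 - 19 = 13
Total addresses = 2^13 = 8192
Usable hosts = 8192 - 2 (network + broadcast) = 8190

8190


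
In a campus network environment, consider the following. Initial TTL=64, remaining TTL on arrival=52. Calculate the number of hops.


Given: initial TTL = 64, received TTL = 52
Hops = initial TTL - received TTL
Hops = 64 - 52 = 12

12


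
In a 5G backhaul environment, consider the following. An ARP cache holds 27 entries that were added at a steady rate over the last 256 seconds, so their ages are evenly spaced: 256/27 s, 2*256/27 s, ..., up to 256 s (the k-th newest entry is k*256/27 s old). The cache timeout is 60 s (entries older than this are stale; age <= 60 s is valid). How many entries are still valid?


Ages are k * 256/27 s for k = 1..27 (spacing = 9.4815 s).
Entry k is valid iff k * 256/27 <= 60 iff k <= 27 * 60 / 256 = 6.3281
n_valid = floor(6.3281) = 6
(n_stale = 27 - 6 = 21)

6


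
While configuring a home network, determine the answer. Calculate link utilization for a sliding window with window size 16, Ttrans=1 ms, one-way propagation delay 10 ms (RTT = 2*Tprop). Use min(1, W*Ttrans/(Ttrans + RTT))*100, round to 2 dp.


Given: W = 16, Ttrans = 1 ms, RTT = 20 ms (= 2 * Tprop, Tprop = 10 ms)
Cycle time = Ttrans + RTT = 1 + 20 = 21 ms (first packet sent until its ACK returns)
W * Ttrans = 16 * 1 = 16 ms of sending per cycle
W * Ttrans / (Ttrans + RTT) = 16 / 21 = 0.761905
U = min(1, 0.761905) = 0.761905
U% = 76.19%

76.19


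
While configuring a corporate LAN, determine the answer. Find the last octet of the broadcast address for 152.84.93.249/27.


Given: IP = 152.84.93.249, prefix = /27
Host bits = 32 - 27 = 5
Network last octet = 249 AND mask = 224
Host part size = 2^5 - 1 = 31
Broadcast last octet = 224 OR 31 = 255

255


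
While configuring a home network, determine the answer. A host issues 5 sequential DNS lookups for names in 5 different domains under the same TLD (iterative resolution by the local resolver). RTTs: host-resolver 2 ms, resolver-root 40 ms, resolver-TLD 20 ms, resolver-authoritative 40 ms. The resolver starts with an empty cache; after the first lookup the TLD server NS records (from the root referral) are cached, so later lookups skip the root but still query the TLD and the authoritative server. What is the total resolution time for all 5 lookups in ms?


Lookup 1 (cold cache): local + root + TLD + auth = 2 + 40 + 20 + 40 = 102 ms
Lookups 2..5 (TLD NS cached -> skip root; new domain -> still ask TLD and auth): local + TLD + auth = 2 + 20 + 40 = 62 ms each
Remaining 4 lookups: 4 * 62 = 248 ms
Total = 102 + 248 = 350 ms

350


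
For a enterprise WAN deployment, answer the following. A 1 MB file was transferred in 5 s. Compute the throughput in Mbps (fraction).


Given: file = 1 MB, time = 5 s
File in Mb = 1 * 8 = 8 Mb
Throughput = 8 / 5 Mbps
Throughput = 8/5 Mbps

8/5


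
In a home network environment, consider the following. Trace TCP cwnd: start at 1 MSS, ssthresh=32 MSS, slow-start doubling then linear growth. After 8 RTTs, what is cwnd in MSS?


RTT 0: cwnd = 1 MSS (initial)
RTT 1: cwnd = 2 MSS (slow start, doubled)
RTT 2: cwnd = 4 MSS (slow start, doubled)
RTT 3: cwnd = 8 MSS (slow start, doubled)
RTT 4: cwnd = 16 MSS (slow start, doubled)
RTT 5: cwnd = 32 MSS (slow start, doubled)
RTT 6: cwnd = 33 MSS (congestion avoidance, +1)
RTT 7: cwnd = 34 MSS (congestion avoidance, +1)
RTT 8: cwnd = 35 MSS (congestion avoidance, +1)

35


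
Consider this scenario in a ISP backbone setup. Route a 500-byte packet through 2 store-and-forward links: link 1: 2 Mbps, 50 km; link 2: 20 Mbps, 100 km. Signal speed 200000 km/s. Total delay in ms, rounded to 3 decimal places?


Packet = 500 bytes = 4000 bits. Store-and-forward: sum (t_trans + t_prop) per link.
Link 1: t_trans = 4000/(2*10^6) s = 2.0000 ms; t_prop = 50/200000 s = 0.2500 ms; subtotal = 2.2500 ms
Link 2: t_trans = 4000/(20*10^6) s = 0.2000 ms; t_prop = 100/200000 s = 0.5000 ms; subtotal = 0.7000 ms
End-to-end = 2.2500 + 0.7000 = 2.9500 ms -> 2.950 ms (3 dp)

2.950


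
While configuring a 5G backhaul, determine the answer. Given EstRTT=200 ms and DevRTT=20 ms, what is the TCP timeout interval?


Given: EstRTT = 200 ms, DevRTT = 20 ms
Timeout = EstRTT + 4 * DevRTT
4 * DevRTT = 4 * 20 = 80
Timeout = 200 + 80 = 280 ms

280


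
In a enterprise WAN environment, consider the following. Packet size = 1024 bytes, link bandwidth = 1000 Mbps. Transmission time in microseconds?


Given: packet = 1024 bytes, bandwidth = 1000 Mbps
Packet in bits = 1024 * 8 = 8192 bits
Bandwidth = 1000 * 10^6 = 1000000000 bps
Time = 8192 / 1000000000 seconds
Time in us = 8192 * 10^6 / 1000000000 = 8.192

8.192
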